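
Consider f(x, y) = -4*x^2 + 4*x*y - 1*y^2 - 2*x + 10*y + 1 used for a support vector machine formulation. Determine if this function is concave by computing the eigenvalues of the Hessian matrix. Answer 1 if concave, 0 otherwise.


The Hessian of f(x,y) = -4*x^2 + 4*x*y - 1*y^2 - 2*x + 10*y + 1 is:
H = [[-8, 4], [4, -2]]
Trace = -8 - 2 = -10
Determinant = -8*-2 - (4)^2 = 0
Discriminant = (-10)^2 - 4*0 = 100.0
Eigenvalues: lambda_1 = -10.0, lambda_2 = 0.0
The function is concave.

1


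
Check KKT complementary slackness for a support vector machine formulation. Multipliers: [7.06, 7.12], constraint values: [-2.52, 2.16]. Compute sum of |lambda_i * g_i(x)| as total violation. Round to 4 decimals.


KKT complementary slackness check:
lambda_1 * g_1 = 7.06 * -2.52 = -17.7912
lambda_2 * g_2 = 7.12 * 2.16 = 15.3792
Total violation = 17.7912 + 15.3792 = 33.1704


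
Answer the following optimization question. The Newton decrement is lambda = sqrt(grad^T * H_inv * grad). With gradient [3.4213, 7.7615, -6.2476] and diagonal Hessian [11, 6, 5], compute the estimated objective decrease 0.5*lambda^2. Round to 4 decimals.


Step 1: H is diagonal, so H^(-1) * g = [0.311, 1.2936, -1.2495].
Step 2: g^T H^(-1) g = sum_i g_i^2 / H_ii
  = (3.4213)^2/11 + (7.7615)^2/6 + (-6.2476)^2/5
  = 1.0641 + 10.0401 + 7.8065 = 18.9108
Step 3: Objective decrease = 0.5 * g^T H^(-1) g = 9.4554


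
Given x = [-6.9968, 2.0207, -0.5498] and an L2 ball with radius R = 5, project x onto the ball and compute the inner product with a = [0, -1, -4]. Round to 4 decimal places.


Step 1: Compute ||x|| (intermediates to 6 decimals).
||x|| = sqrt((-6.9968)^2 + 2.0207^2 + (-0.5498)^2) = 7.303473
Step 2: Project.
Since ||x|| > R, scale = R/||x|| = 5/7.303473 = 0.684606, proj(x) = scale * x
proj(x) = [-4.790051, 1.383383, -0.376396]
Step 3: Dot product.
a^T * proj(x) = 0*(-4.790051) - 1*1.383383 - 4*(-0.376396) = 0.1222


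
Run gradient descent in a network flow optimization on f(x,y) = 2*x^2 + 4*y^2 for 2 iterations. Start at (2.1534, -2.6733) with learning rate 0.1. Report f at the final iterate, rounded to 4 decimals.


Gradient descent on f(x,y) = 2*x^2 + 4*y^2.
Starting point: (2.1534, -2.6733), alpha = 0.1
Step 1: grad_x = 2*2*2.1534 = 8.6136, grad_y = 2*4*-2.6733 = -21.3864
  x_1 = 2.1534 - 0.1*8.6136 = 1.292
  y_1 = -2.6733 - 0.1*-21.3864 = -0.5347
Step 2: grad_x = 2*2*1.292 = 5.1682, grad_y = 2*4*-0.5347 = -4.2773
  x_2 = 1.292 - 0.1*5.1682 = 0.7752
  y_2 = -0.5347 - 0.1*-4.2773 = -0.1069
f(0.7752, -0.1069) = 2*0.7752^2 + 4*(-0.1069)^2 = 1.2477


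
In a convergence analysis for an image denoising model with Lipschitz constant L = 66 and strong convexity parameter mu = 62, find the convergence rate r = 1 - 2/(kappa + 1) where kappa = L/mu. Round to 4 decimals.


Step 1: Compute the condition number.
kappa = L/mu = 66/62 = 1.0645
Step 2: Compute the convergence rate.
r = 1 - 2/(kappa + 1) = 1 - 2*mu/(L + mu) = (L - mu)/(L + mu) = 4/128 = 0.0313


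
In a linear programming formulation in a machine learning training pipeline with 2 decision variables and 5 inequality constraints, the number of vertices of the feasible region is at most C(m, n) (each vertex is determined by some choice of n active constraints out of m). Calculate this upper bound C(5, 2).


Each vertex corresponds to some choice of n active constraints out of m, so the number of vertices is at most C(m, n) = m! / (n!(m-n)!).
m = 5, n = 2
Numerator: 5 * 4
Denominator: 2! = 2
C(5, 2) = 10


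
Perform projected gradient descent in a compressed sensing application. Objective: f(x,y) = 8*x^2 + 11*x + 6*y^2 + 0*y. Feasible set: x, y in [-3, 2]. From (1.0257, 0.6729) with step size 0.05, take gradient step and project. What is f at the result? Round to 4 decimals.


Step 1: Compute gradient at (1.0257, 0.6729).
grad_x = 2*8*1.0257 + 11 = 27.4112
grad_y = 2*6*0.6729 + 0 = 8.0748
Step 2: Gradient step.
x_raw = 1.0257 - 0.05*27.4112 = -0.3449
y_raw = 0.6729 - 0.05*8.0748 = 0.2692
Step 3: Project onto [-3, 2].
x_proj = clip(-0.3449) = -0.3449
y_proj = clip(0.2692) = 0.2692
Step 4: Evaluate f.
f(-0.3449, 0.2692) = -2.4074


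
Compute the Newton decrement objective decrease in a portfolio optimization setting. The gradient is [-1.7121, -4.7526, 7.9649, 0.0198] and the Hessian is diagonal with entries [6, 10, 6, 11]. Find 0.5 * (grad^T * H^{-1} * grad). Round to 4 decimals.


Step 1: H is diagonal, so H^(-1) * g = [-0.2854, -0.4753, 1.3275, 0.0018].
Step 2: g^T H^(-1) g = sum_i g_i^2 / H_ii
  = (-1.7121)^2/6 + (-4.7526)^2/10 + (7.9649)^2/6 + (0.0198)^2/11
  = 0.4885 + 2.2587 + 10.5733 + 0.0 = 13.3206
Step 3: Objective decrease = 0.5 * g^T H^(-1) g = 6.6603


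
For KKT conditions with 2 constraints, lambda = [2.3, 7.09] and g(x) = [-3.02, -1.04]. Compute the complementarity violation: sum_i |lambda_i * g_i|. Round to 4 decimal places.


KKT complementary slackness check:
lambda_1 * g_1 = 2.3 * -3.02 = -6.946
lambda_2 * g_2 = 7.09 * -1.04 = -7.3736
Total violation = 6.946 + 7.3736 = 14.3196


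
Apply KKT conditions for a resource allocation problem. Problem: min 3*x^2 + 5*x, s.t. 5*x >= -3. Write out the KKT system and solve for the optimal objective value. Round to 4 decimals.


Step 1: Try lambda = 0 (constraint inactive).
x_unc = -5/(2*3) = -0.8333
Check: 5*-0.8333 = -4.1665 < -3 -- violated!
Step 2: Constraint must be active: 5*x = -3
x* = -3/5 = -0.6
lambda = (2*3*(-0.6) + 5)/5 = 0.28
Step 3: Compute optimal value.
f(x*) = 3*(-0.6)^2 + 5*(-0.6) = -1.92


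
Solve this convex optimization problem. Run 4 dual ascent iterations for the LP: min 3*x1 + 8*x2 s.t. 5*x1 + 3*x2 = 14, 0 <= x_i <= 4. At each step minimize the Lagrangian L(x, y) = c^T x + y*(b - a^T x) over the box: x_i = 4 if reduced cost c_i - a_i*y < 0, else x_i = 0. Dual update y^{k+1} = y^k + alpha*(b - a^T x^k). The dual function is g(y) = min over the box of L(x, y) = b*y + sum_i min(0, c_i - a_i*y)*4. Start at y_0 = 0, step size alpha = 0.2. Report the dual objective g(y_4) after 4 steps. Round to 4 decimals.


Dual ascent for LP: min 3*x1 + 8*x2, 5*x1 + 3*x2 = 14, 0 <= x_i <= 4
Step 1: y^k = 0.0, reduced costs: (3.0, 8.0)
  x^k = (0.0, 0.0), subgradient = b - a^T x = 14.0
  y^{k+1} = 0.0 + 0.2*14.0 = 2.8
Step 2: y^k = 2.8, reduced costs: (-11.0, -0.4)
  x^k = (4.0, 4.0), subgradient = b - a^T x = -18.0
  y^{k+1} = 2.8 + 0.2*-18.0 = -0.8
Step 3: y^k = -0.8, reduced costs: (7.0, 10.4)
  x^k = (0.0, 0.0), subgradient = b - a^T x = 14.0
  y^{k+1} = -0.8 + 0.2*14.0 = 2.0
Step 4: y^k = 2.0, reduced costs: (-7.0, 2.0)
  x^k = (4.0, 0.0), subgradient = b - a^T x = -6.0
  y^{k+1} = 2.0 + 0.2*-6.0 = 0.8
Dual objective at y_4 = 0.8: reduced costs (-1.0, 5.6), box minimizer x = (4.0, 0.0)
g(y_4) = b*y + (c1 - a1*y)*x1 + (c2 - a2*y)*x2 = 14*0.8 + (-1.0)*4.0 + 5.6*0.0 = 11.2 - 4.0 + 0.0 = 7.2


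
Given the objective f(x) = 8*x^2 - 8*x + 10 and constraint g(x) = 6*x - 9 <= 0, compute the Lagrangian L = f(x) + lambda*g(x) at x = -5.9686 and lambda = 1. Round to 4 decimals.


Step 1: Evaluate f(x).
f(-5.9686) = 8*(-5.9686)^2 - 8*(-5.9686) + 10 = 342.7423
Step 2: Evaluate g(x).
g(-5.9686) = 6*-5.9686 - 9 = -44.8116
Step 3: Compute Lagrangian.
L = 342.7423 + 1*-44.8116 = 297.9307


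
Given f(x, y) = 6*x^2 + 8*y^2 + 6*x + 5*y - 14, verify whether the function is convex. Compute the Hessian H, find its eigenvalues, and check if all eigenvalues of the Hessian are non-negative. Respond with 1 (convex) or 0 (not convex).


The Hessian of f(x,y) = 6*x^2 + 8*y^2 + 6*x + 5*y - 14 is:
H = [[12, 0], [0, 16]]
Trace = 12 + 16 = 28
Determinant = 12*16 - (0)^2 = 192
Discriminant = (28)^2 - 4*192 = 16.0
Eigenvalues: lambda_1 = 12.0, lambda_2 = 16.0
The function is convex.

1


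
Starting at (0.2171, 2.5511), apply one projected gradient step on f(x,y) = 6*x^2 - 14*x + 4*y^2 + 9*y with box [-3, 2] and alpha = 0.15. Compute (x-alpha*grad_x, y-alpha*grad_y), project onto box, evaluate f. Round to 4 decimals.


Step 1: Compute gradient at (0.2171, 2.5511).
grad_x = 2*6*0.2171 - 14 = -11.3948
grad_y = 2*4*2.5511 + 9 = 29.4088
Step 2: Gradient step.
x_raw = 0.2171 - 0.15*-11.3948 = 1.9263
y_raw = 2.5511 - 0.15*29.4088 = -1.8602
Step 3: Project onto [-3, 2].
x_proj = clip(1.9263) = 1.9263
y_proj = clip(-1.8602) = -1.8602
Step 4: Evaluate f.
f(1.9263, -1.8602) = -7.6045


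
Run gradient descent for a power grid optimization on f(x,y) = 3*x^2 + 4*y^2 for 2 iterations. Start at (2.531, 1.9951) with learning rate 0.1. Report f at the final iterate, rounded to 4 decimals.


Gradient descent on f(x,y) = 3*x^2 + 4*y^2.
Starting point: (2.531, 1.9951), alpha = 0.1
Step 1: grad_x = 2*3*2.531 = 15.186, grad_y = 2*4*1.9951 = 15.9608
  x_1 = 2.531 - 0.1*15.186 = 1.0124
  y_1 = 1.9951 - 0.1*15.9608 = 0.399
Step 2: grad_x = 2*3*1.0124 = 6.0744, grad_y = 2*4*0.399 = 3.1922
  x_2 = 1.0124 - 0.1*6.0744 = 0.405
  y_2 = 0.399 - 0.1*3.1922 = 0.0798
f(0.405, 0.0798) = 3*0.405^2 + 4*0.0798^2 = 0.5175


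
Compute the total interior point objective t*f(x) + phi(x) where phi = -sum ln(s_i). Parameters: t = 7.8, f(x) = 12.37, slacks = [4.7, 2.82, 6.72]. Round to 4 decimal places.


Step 1: Compute log-barrier.
ln values: [1.5476, 1.0367, 1.9051]
phi = -(1.5476 + 1.0367 + 1.9051) = -4.4894
Step 2: Compute augmented objective.
t*f(x) = 7.8*12.37 = 96.486
Total = 96.486 - 4.4894 = 91.9966


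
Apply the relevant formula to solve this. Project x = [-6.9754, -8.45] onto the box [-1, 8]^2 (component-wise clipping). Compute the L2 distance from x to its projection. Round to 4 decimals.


Project each component onto [-1, 8].
clip(-6.9754) = -1.0, clip(-8.45) = -1.0
Projection = [-1.0, -1.0]
Squared diffs: [35.7054, 55.5025]
Distance = sqrt(91.2079) = 9.5503


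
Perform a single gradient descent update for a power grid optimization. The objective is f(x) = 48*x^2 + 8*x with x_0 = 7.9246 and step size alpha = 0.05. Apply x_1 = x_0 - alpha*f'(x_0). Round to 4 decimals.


We compute the gradient at x_0 and apply the update.
f'(x) = 96*x + 8
f'(7.9246) = 96*7.9246 + 8 = 768.7616
x_1 = 7.9246 - 0.05*768.7616 = -30.5135


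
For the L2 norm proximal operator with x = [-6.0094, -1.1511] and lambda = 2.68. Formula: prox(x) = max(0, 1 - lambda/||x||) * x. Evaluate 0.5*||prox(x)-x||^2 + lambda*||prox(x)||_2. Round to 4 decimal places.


Step 1: Compute ||x||.
||x|| = 6.1187
Step 2: Compute scaling factor.
scale = max(0, 1 - 2.68/6.1187) = 0.562
Step 3: prox(x) = [-3.3773, -0.6469]
||prox(x)|| = 3.4387
Step 4: Proximal objective.
0.5*||prox-x||^2 = 3.5912
lambda*||prox|| = 9.2157
Total = 12.8068


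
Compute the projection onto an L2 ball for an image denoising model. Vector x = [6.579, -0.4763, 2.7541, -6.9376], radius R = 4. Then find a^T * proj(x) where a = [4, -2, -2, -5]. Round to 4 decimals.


Step 1: Compute ||x|| (intermediates to 6 decimals).
||x|| = sqrt(6.579^2 + (-0.4763)^2 + 2.7541^2 + (-6.9376)^2) = 9.961198
Step 2: Project.
Since ||x|| > R, scale = R/||x|| = 4/9.961198 = 0.401558, proj(x) = scale * x
proj(x) = [2.64185, -0.191262, 1.105931, -2.785849]
Step 3: Dot product.
a^T * proj(x) = 4*2.64185 - 2*(-0.191262) - 2*1.105931 - 5*(-2.785849) = 22.6673


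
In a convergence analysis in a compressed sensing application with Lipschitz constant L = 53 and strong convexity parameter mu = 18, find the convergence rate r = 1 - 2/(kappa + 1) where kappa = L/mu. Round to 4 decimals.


Step 1: Compute the condition number.
kappa = L/mu = 53/18 = 2.9444
Step 2: Compute the convergence rate.
r = 1 - 2/(kappa + 1) = 1 - 2*mu/(L + mu) = (L - mu)/(L + mu) = 35/71 = 0.493


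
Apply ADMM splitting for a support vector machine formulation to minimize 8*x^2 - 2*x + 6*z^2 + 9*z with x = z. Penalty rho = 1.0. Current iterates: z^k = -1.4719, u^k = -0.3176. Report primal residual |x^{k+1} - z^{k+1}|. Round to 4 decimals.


ADMM iteration with rho = 1.0, z^k = -1.4719, u^k = -0.3176
Step 1: x-update.
Minimize 8*x^2 - 2*x + (1.0/2)*(x + 1.4719 - 0.3176)^2
FOC: (2*8 + 1.0)*x = 2 + 1.0*(-1.4719 + 0.3176)
x^{k+1} = 0.0497
Step 2: z-update.
Minimize 6*z^2 + 9*z + (1.0/2)*(0.0497 - z - 0.3176)^2
FOC: (2*6 + 1.0)*z = -9 + 1.0*(0.0497 - 0.3176)
z^{k+1} = -0.7129
Step 3: u-update.
u^{k+1} = -0.3176 + 0.0497 + 0.7129 = 0.4451
Step 4: Primal residual = |0.0497 + 0.7129| = 0.7627


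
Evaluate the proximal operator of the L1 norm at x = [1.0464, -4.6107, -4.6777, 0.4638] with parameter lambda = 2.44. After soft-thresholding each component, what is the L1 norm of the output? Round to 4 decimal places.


Soft-thresholding with lambda = 2.44:
prox(1.0464) = sign(1.0464)*max(|1.0464| - 2.44, 0) = 0.0
prox(-4.6107) = sign(-4.6107)*max(|-4.6107| - 2.44, 0) = -2.1707
prox(-4.6777) = sign(-4.6777)*max(|-4.6777| - 2.44, 0) = -2.2377
prox(0.4638) = sign(0.4638)*max(|0.4638| - 2.44, 0) = 0.0
prox(x) = [0.0, -2.1707, -2.2377, 0.0]
||prox(x)||_1 = 0.0 + 2.1707 + 2.2377 + 0.0 = 4.4084


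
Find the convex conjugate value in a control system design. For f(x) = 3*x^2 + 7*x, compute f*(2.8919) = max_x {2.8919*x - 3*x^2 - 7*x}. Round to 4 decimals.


f*(y) = sup_x {y*x - a*x^2 - b*x} = sup_x {(y-b)*x - a*x^2}
FOC: (y - b) - 2a*x = 0 => x* = (y - b)/(2a)
x* = (2.8919 - 7)/(2*3) = -0.6847
f*(2.8919) = (y-b)^2/(4a) = (2.8919 - 7)^2/(4*3)
= 16.8765/12 = 1.4064


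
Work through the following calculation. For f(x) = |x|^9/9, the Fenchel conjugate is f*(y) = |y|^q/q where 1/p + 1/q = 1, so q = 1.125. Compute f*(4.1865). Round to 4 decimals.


The conjugate exponent q satisfies 1/p + 1/q = 1.
p = 9, so q = 9/(9 - 1) = 1.125
|y|^q = 4.1865^1.125 = 5.0071
f*(4.1865) = 5.0071 / 1.125 = 4.4507


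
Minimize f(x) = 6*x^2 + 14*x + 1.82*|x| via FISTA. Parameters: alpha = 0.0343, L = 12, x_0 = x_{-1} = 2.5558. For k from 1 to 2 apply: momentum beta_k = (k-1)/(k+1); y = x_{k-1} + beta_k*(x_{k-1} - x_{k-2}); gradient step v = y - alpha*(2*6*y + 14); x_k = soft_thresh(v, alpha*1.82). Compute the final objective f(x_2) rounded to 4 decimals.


FISTA on f(x) = 6*x^2 + 14*x + 1.82*|x|
L = 12, alpha = 0.0343
Iteration 1: beta = 0.0, y = 2.5558 + 0.0*(2.5558 - 2.5558) = 2.5558
  grad(y) = 44.6696, v = y - alpha*grad = 1.0236
  prox(v) = soft_thresh(1.0236, 0.0624) = 0.9612
Iteration 2: beta = 0.3333, y = 0.9612 + 0.3333*(0.9612 - 2.5558) = 0.4297
  grad(y) = 19.1561, v = y - alpha*grad = -0.2274
  prox(v) = soft_thresh(-0.2274, 0.0624) = -0.165
f(x_2) = 6*(-0.165)^2 + 14*(-0.165) + 1.82*|-0.165| = -1.8459


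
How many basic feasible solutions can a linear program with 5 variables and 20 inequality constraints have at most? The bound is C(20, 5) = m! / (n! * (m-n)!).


Each vertex corresponds to some choice of n active constraints out of m, so the number of vertices is at most C(m, n) = m! / (n!(m-n)!).
m = 20, n = 5
Numerator: 20 * 19 * 18 * 17 * 16
Denominator: 5! = 120
C(20, 5) = 15504


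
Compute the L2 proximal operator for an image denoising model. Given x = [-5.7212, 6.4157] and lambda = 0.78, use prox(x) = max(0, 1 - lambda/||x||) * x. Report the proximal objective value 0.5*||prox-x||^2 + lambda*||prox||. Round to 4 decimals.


Step 1: Compute ||x||.
||x|| = 8.5961
Step 2: Compute scaling factor.
scale = max(0, 1 - 0.78/8.5961) = 0.9093
Step 3: prox(x) = [-5.2021, 5.8335]
||prox(x)|| = 7.8161
Step 4: Proximal objective.
0.5*||prox-x||^2 = 0.3042
lambda*||prox|| = 6.0966
Total = 6.4008


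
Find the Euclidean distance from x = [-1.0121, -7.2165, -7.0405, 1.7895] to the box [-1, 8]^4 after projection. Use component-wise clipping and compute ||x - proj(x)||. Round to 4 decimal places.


Project each component onto [-1, 8].
clip(-1.0121) = -1.0, clip(-7.2165) = -1.0, clip(-7.0405) = -1.0, clip(1.7895) = 1.7895
Projection = [-1.0, -1.0, -1.0, 1.7895]
Squared diffs: [0.0001, 38.6449, 36.4876, 0.0]
Distance = sqrt(75.1326) = 8.6679


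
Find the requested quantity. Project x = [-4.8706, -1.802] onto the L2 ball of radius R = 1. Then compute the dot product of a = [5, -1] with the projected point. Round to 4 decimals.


Step 1: Compute ||x|| (intermediates to 6 decimals).
||x|| = sqrt((-4.8706)^2 + (-1.802)^2) = 5.19326
Step 2: Project.
Since ||x|| > R, scale = R/||x|| = 1/5.19326 = 0.192557, proj(x) = scale * x
proj(x) = [-0.937868, -0.346988]
Step 3: Dot product.
a^T * proj(x) = 5*(-0.937868) - 1*(-0.346988) = -4.3424


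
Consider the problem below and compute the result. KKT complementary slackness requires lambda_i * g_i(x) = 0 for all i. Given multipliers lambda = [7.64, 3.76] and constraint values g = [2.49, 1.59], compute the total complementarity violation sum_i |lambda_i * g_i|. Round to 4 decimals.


KKT complementary slackness check:
lambda_1 * g_1 = 7.64 * 2.49 = 19.0236
lambda_2 * g_2 = 3.76 * 1.59 = 5.9784
Total violation = 19.0236 + 5.9784 = 25.002


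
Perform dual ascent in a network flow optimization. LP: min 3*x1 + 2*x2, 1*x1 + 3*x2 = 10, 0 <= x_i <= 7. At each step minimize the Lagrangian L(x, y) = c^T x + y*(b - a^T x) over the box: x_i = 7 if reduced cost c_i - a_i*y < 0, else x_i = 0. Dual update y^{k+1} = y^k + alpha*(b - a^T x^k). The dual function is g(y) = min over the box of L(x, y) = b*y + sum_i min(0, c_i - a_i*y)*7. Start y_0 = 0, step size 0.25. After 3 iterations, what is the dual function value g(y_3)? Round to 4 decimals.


Dual ascent for LP: min 3*x1 + 2*x2, 1*x1 + 3*x2 = 10, 0 <= x_i <= 7
Step 1: y^k = 0.0, reduced costs: (3.0, 2.0)
  x^k = (0.0, 0.0), subgradient = b - a^T x = 10.0
  y^{k+1} = 0.0 + 0.25*10.0 = 2.5
Step 2: y^k = 2.5, reduced costs: (0.5, -5.5)
  x^k = (0.0, 7.0), subgradient = b - a^T x = -11.0
  y^{k+1} = 2.5 + 0.25*-11.0 = -0.25
Step 3: y^k = -0.25, reduced costs: (3.25, 2.75)
  x^k = (0.0, 0.0), subgradient = b - a^T x = 10.0
  y^{k+1} = -0.25 + 0.25*10.0 = 2.25
Dual objective at y_3 = 2.25: reduced costs (0.75, -4.75), box minimizer x = (0.0, 7.0)
g(y_3) = b*y + (c1 - a1*y)*x1 + (c2 - a2*y)*x2 = 10*2.25 + 0.75*0.0 + (-4.75)*7.0 = 22.5 + 0.0 - 33.25 = -10.75


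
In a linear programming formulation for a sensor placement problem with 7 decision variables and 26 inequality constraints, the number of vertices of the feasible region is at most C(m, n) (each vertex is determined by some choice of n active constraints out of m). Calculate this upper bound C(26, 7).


Each vertex corresponds to some choice of n active constraints out of m, so the number of vertices is at most C(m, n) = m! / (n!(m-n)!).
m = 26, n = 7
Numerator: 26 * 25 * 24 * 23 * 22 * 21 * 20
Denominator: 7! = 5040
C(26, 7) = 657800


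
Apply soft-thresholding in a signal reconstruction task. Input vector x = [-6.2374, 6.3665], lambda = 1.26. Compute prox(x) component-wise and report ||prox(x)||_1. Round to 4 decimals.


Soft-thresholding with lambda = 1.26:
prox(-6.2374) = sign(-6.2374)*max(|-6.2374| - 1.26, 0) = -4.9774
prox(6.3665) = sign(6.3665)*max(|6.3665| - 1.26, 0) = 5.1065
prox(x) = [-4.9774, 5.1065]
||prox(x)||_1 = 4.9774 + 5.1065 = 10.0839


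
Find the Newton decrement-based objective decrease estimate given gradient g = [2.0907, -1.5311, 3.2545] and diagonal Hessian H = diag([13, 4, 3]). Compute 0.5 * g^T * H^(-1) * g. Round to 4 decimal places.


Step 1: H is diagonal, so H^(-1) * g = [0.1608, -0.3828, 1.0848].
Step 2: g^T H^(-1) g = sum_i g_i^2 / H_ii
  = (2.0907)^2/13 + (-1.5311)^2/4 + (3.2545)^2/3
  = 0.3362 + 0.5861 + 3.5306 = 4.4529
Step 3: Objective decrease = 0.5 * g^T H^(-1) g = 2.2264


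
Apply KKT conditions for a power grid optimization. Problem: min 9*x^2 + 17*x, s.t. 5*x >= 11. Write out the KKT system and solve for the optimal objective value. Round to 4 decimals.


Step 1: Try lambda = 0 (constraint inactive).
x_unc = -17/(2*9) = -0.9444
Check: 5*-0.9444 = -4.722 < 11 -- violated!
Step 2: Constraint must be active: 5*x = 11
x* = 11/5 = 2.2
lambda = (2*9*2.2 + 17)/5 = 11.32
Step 3: Compute optimal value.
f(x*) = 9*2.2^2 + 17*2.2 = 80.96


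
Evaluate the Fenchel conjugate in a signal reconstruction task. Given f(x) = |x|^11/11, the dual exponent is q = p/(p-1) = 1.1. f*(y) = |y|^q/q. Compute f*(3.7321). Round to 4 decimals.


The conjugate exponent q satisfies 1/p + 1/q = 1.
p = 11, so q = 11/(11 - 1) = 1.1
|y|^q = 3.7321^1.1 = 4.2574
f*(3.7321) = 4.2574 / 1.1 = 3.8704


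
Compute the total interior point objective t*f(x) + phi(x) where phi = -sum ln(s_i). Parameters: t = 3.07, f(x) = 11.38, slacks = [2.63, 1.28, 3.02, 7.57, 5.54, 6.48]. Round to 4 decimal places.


Step 1: Compute log-barrier.
ln values: [0.967, 0.2469, 1.1053, 2.0242, 1.712, 1.8687]
phi = -(0.967 + 0.2469 + 1.1053 + 2.0242 + 1.712 + 1.8687) = -7.924
Step 2: Compute augmented objective.
t*f(x) = 3.07*11.38 = 34.9366
Total = 34.9366 - 7.924 = 27.0126


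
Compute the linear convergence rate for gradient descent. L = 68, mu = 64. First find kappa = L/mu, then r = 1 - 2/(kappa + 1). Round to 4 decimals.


Step 1: Compute the condition number.
kappa = L/mu = 68/64 = 1.0625
Step 2: Compute the convergence rate.
r = 1 - 2/(kappa + 1) = 1 - 2*mu/(L + mu) = (L - mu)/(L + mu) = 4/132 = 0.0303


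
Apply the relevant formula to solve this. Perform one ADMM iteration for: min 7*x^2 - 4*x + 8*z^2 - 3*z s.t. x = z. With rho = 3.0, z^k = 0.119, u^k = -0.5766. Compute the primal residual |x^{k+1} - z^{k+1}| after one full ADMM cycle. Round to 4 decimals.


ADMM iteration with rho = 3.0, z^k = 0.119, u^k = -0.5766
Step 1: x-update.
Minimize 7*x^2 - 4*x + (3.0/2)*(x - 0.119 - 0.5766)^2
FOC: (2*7 + 3.0)*x = 4 + 3.0*(0.119 + 0.5766)
x^{k+1} = 0.358
Step 2: z-update.
Minimize 8*z^2 - 3*z + (3.0/2)*(0.358 - z - 0.5766)^2
FOC: (2*8 + 3.0)*z = 3 + 3.0*(0.358 - 0.5766)
z^{k+1} = 0.1234
Step 3: u-update.
u^{k+1} = -0.5766 + 0.358 - 0.1234 = -0.3419
Step 4: Primal residual = |0.358 - 0.1234| = 0.2347


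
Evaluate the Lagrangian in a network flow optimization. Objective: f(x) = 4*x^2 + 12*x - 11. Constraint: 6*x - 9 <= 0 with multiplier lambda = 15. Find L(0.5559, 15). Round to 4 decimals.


Step 1: Evaluate f(x).
f(0.5559) = 4*0.5559^2 + 12*0.5559 - 11 = -3.0931
Step 2: Evaluate g(x).
g(0.5559) = 6*0.5559 - 9 = -5.6646
Step 3: Compute Lagrangian.
L = -3.0931 + 15*-5.6646 = -88.0621


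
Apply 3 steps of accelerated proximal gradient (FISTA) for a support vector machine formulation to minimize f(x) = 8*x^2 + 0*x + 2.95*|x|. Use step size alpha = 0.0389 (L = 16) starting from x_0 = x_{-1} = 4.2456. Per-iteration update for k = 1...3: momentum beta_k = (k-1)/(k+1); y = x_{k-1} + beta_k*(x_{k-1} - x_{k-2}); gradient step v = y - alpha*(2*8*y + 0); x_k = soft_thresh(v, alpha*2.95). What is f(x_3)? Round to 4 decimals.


FISTA on f(x) = 8*x^2 + 0*x + 2.95*|x|
L = 16, alpha = 0.0389
Iteration 1: beta = 0.0, y = 4.2456 + 0.0*(4.2456 - 4.2456) = 4.2456
  grad(y) = 67.9296, v = y - alpha*grad = 1.6031
  prox(v) = soft_thresh(1.6031, 0.1148) = 1.4884
Iteration 2: beta = 0.3333, y = 1.4884 + 0.3333*(1.4884 - 4.2456) = 0.5693
  grad(y) = 9.109, v = y - alpha*grad = 0.215
  prox(v) = soft_thresh(0.215, 0.1148) = 0.1002
Iteration 3: beta = 0.5, y = 0.1002 + 0.5*(0.1002 - 1.4884) = -0.5939
  grad(y) = -9.5019, v = y - alpha*grad = -0.2242
  prox(v) = soft_thresh(-0.2242, 0.1148) = -0.1095
f(x_3) = 8*(-0.1095)^2 + 0*(-0.1095) + 2.95*|-0.1095| = 0.4189


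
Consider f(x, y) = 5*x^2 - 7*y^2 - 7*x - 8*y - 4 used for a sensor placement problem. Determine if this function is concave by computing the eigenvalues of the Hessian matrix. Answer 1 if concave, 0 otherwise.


The Hessian of f(x,y) = 5*x^2 - 7*y^2 - 7*x - 8*y - 4 is:
H = [[10, 0], [0, -14]]
Trace = 10 - 14 = -4
Determinant = 10*-14 - (0)^2 = -140
Discriminant = (-4)^2 - 4*-140 = 576.0
Eigenvalues: lambda_1 = -14.0, lambda_2 = 10.0
The function is not concave.

0


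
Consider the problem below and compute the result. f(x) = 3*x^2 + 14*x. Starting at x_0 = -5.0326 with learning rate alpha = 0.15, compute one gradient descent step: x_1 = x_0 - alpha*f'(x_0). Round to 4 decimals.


We compute the gradient at x_0 and apply the update.
f'(x) = 6*x + 14
f'(-5.0326) = 6*-5.0326 + 14 = -16.1956
x_1 = -5.0326 - 0.15*-16.1956 = -2.6033


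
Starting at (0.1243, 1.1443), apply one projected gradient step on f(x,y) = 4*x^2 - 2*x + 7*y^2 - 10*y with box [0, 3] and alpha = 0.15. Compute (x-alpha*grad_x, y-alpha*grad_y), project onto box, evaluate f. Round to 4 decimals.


Step 1: Compute gradient at (0.1243, 1.1443).
grad_x = 2*4*0.1243 - 2 = -1.0056
grad_y = 2*7*1.1443 - 10 = 6.0202
Step 2: Gradient step.
x_raw = 0.1243 - 0.15*-1.0056 = 0.2751
y_raw = 1.1443 - 0.15*6.0202 = 0.2413
Step 3: Project onto [0, 3].
x_proj = clip(0.2751) = 0.2751
y_proj = clip(0.2413) = 0.2413
Step 4: Evaluate f.
f(0.2751, 0.2413) = -2.2527


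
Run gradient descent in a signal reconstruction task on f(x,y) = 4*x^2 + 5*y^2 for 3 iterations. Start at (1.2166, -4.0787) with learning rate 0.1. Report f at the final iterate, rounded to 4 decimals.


Gradient descent on f(x,y) = 4*x^2 + 5*y^2.
Starting point: (1.2166, -4.0787), alpha = 0.1
Step 1: grad_x = 2*4*1.2166 = 9.7328, grad_y = 2*5*-4.0787 = -40.787
  x_1 = 1.2166 - 0.1*9.7328 = 0.2433
  y_1 = -4.0787 - 0.1*-40.787 = 0.0
Step 2: grad_x = 2*4*0.2433 = 1.9466, grad_y = 2*5*0.0 = 0.0
  x_2 = 0.2433 - 0.1*1.9466 = 0.0487
  y_2 = 0.0 - 0.1*0.0 = 0.0
Step 3: grad_x = 2*4*0.0487 = 0.3893, grad_y = 2*5*0.0 = 0.0
  x_3 = 0.0487 - 0.1*0.3893 = 0.0097
  y_3 = 0.0 - 0.1*0.0 = 0.0
f(0.0097, 0.0) = 4*0.0097^2 + 5*0.0^2 = 0.0004


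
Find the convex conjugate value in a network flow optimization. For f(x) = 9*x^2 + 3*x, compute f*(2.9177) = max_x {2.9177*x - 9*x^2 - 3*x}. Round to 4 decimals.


f*(y) = sup_x {y*x - a*x^2 - b*x} = sup_x {(y-b)*x - a*x^2}
FOC: (y - b) - 2a*x = 0 => x* = (y - b)/(2a)
x* = (2.9177 - 3)/(2*9) = -0.0046
f*(2.9177) = (y-b)^2/(4a) = (2.9177 - 3)^2/(4*9)
= 0.0068/36 = 0.0002


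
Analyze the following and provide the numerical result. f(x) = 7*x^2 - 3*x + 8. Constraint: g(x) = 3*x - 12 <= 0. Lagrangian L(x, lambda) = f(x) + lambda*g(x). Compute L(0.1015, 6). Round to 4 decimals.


Step 1: Evaluate f(x).
f(0.1015) = 7*0.1015^2 - 3*0.1015 + 8 = 7.7676
Step 2: Evaluate g(x).
g(0.1015) = 3*0.1015 - 12 = -11.6955
Step 3: Compute Lagrangian.
L = 7.7676 + 6*-11.6955 = -62.4054


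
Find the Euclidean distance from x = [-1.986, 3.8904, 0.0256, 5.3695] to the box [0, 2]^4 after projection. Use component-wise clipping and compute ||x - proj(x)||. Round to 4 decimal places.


Project each component onto [0, 2].
clip(-1.986) = 0.0, clip(3.8904) = 2.0, clip(0.0256) = 0.0256, clip(5.3695) = 2.0
Projection = [0.0, 2.0, 0.0256, 2.0]
Squared diffs: [3.9442, 3.5736, 0.0, 11.3535]
Distance = sqrt(18.8713) = 4.3441


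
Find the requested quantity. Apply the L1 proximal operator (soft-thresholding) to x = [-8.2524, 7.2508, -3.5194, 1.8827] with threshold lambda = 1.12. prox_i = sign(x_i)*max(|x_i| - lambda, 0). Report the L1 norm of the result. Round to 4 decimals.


Soft-thresholding with lambda = 1.12:
prox(-8.2524) = sign(-8.2524)*max(|-8.2524| - 1.12, 0) = -7.1324
prox(7.2508) = sign(7.2508)*max(|7.2508| - 1.12, 0) = 6.1308
prox(-3.5194) = sign(-3.5194)*max(|-3.5194| - 1.12, 0) = -2.3994
prox(1.8827) = sign(1.8827)*max(|1.8827| - 1.12, 0) = 0.7627
prox(x) = [-7.1324, 6.1308, -2.3994, 0.7627]
||prox(x)||_1 = 7.1324 + 6.1308 + 2.3994 + 0.7627 = 16.4253


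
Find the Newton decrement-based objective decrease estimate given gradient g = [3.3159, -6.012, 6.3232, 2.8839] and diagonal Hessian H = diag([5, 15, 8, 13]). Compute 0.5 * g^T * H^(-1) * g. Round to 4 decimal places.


Step 1: H is diagonal, so H^(-1) * g = [0.6632, -0.4008, 0.7904, 0.2218].
Step 2: g^T H^(-1) g = sum_i g_i^2 / H_ii
  = (3.3159)^2/5 + (-6.012)^2/15 + (6.3232)^2/8 + (2.8839)^2/13
  = 2.199 + 2.4096 + 4.9979 + 0.6398 = 10.2463
Step 3: Objective decrease = 0.5 * g^T H^(-1) g = 5.1231


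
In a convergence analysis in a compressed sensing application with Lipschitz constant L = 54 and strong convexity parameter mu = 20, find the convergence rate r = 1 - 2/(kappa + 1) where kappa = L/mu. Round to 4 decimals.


Step 1: Compute the condition number.
kappa = L/mu = 54/20 = 2.7
Step 2: Compute the convergence rate.
r = 1 - 2/(kappa + 1) = 1 - 2*mu/(L + mu) = (L - mu)/(L + mu) = 34/74 = 0.4595


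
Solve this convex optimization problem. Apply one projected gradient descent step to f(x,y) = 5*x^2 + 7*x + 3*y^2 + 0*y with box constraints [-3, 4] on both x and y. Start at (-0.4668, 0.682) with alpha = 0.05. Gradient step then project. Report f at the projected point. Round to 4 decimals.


Step 1: Compute gradient at (-0.4668, 0.682).
grad_x = 2*5*-0.4668 + 7 = 2.332
grad_y = 2*3*0.682 + 0 = 4.092
Step 2: Gradient step.
x_raw = -0.4668 - 0.05*2.332 = -0.5834
y_raw = 0.682 - 0.05*4.092 = 0.4774
Step 3: Project onto [-3, 4].
x_proj = clip(-0.5834) = -0.5834
y_proj = clip(0.4774) = 0.4774
Step 4: Evaluate f.
f(-0.5834, 0.4774) = -1.6983


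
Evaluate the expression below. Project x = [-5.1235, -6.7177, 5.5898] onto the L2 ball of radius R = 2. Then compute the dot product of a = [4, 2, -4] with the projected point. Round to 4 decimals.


Step 1: Compute ||x|| (intermediates to 6 decimals).
||x|| = sqrt((-5.1235)^2 + (-6.7177)^2 + 5.5898^2) = 10.130331
Step 2: Project.
Since ||x|| > R, scale = R/||x|| = 2/10.130331 = 0.197427, proj(x) = scale * x
proj(x) = [-1.011517, -1.326255, 1.103577]
Step 3: Dot product.
a^T * proj(x) = 4*(-1.011517) + 2*(-1.326255) - 4*1.103577 = -11.1129


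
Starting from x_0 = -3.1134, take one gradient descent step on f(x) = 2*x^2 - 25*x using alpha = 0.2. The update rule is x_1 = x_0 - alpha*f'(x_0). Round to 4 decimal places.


We compute the gradient at x_0 and apply the update.
f'(x) = 4*x - 25
f'(-3.1134) = 4*-3.1134 - 25 = -37.4536
x_1 = -3.1134 - 0.2*-37.4536 = 4.3773


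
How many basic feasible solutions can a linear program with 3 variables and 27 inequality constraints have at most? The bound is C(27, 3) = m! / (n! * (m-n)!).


Each vertex corresponds to some choice of n active constraints out of m, so the number of vertices is at most C(m, n) = m! / (n!(m-n)!).
m = 27, n = 3
Numerator: 27 * 26 * 25
Denominator: 3! = 6
C(27, 3) = 2925


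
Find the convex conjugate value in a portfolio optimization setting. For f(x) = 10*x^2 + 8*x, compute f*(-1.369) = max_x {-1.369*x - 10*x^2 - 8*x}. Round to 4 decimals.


f*(y) = sup_x {y*x - a*x^2 - b*x} = sup_x {(y-b)*x - a*x^2}
FOC: (y - b) - 2a*x = 0 => x* = (y - b)/(2a)
x* = (-1.369 - 8)/(2*10) = -0.4685
f*(-1.369) = (y-b)^2/(4a) = (-1.369 - 8)^2/(4*10)
= 87.7782/40 = 2.1945


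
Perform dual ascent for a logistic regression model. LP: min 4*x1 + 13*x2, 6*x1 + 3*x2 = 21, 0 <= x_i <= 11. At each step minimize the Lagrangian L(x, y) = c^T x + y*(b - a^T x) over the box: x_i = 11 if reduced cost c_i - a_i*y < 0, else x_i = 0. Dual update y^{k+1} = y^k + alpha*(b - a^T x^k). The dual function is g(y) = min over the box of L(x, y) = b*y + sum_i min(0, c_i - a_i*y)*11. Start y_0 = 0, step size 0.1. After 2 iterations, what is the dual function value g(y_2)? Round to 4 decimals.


Dual ascent for LP: min 4*x1 + 13*x2, 6*x1 + 3*x2 = 21, 0 <= x_i <= 11
Step 1: y^k = 0.0, reduced costs: (4.0, 13.0)
  x^k = (0.0, 0.0), subgradient = b - a^T x = 21.0
  y^{k+1} = 0.0 + 0.1*21.0 = 2.1
Step 2: y^k = 2.1, reduced costs: (-8.6, 6.7)
  x^k = (11.0, 0.0), subgradient = b - a^T x = -45.0
  y^{k+1} = 2.1 + 0.1*-45.0 = -2.4
Dual objective at y_2 = -2.4: reduced costs (18.4, 20.2), box minimizer x = (0.0, 0.0)
g(y_2) = b*y + (c1 - a1*y)*x1 + (c2 - a2*y)*x2 = 21*(-2.4) + 18.4*0.0 + 20.2*0.0 = -50.4 + 0.0 + 0.0 = -50.4


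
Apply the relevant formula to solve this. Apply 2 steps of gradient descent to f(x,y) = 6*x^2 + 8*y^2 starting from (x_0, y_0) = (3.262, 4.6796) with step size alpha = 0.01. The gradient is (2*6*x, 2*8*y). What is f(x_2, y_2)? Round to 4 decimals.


Gradient descent on f(x,y) = 6*x^2 + 8*y^2.
Starting point: (3.262, 4.6796), alpha = 0.01
Step 1: grad_x = 2*6*3.262 = 39.144, grad_y = 2*8*4.6796 = 74.8736
  x_1 = 3.262 - 0.01*39.144 = 2.8706
  y_1 = 4.6796 - 0.01*74.8736 = 3.9309
Step 2: grad_x = 2*6*2.8706 = 34.4467, grad_y = 2*8*3.9309 = 62.8938
  x_2 = 2.8706 - 0.01*34.4467 = 2.5261
  y_2 = 3.9309 - 0.01*62.8938 = 3.3019
f(2.5261, 3.3019) = 6*2.5261^2 + 8*3.3019^2 = 125.5086


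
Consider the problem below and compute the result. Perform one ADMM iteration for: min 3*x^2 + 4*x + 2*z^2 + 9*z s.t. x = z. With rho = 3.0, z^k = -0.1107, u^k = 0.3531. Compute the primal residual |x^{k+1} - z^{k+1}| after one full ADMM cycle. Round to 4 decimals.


ADMM iteration with rho = 3.0, z^k = -0.1107, u^k = 0.3531
Step 1: x-update.
Minimize 3*x^2 + 4*x + (3.0/2)*(x + 0.1107 + 0.3531)^2
FOC: (2*3 + 3.0)*x = -4 + 3.0*(-0.1107 - 0.3531)
x^{k+1} = -0.599
Step 2: z-update.
Minimize 2*z^2 + 9*z + (3.0/2)*(-0.599 - z + 0.3531)^2
FOC: (2*2 + 3.0)*z = -9 + 3.0*(-0.599 + 0.3531)
z^{k+1} = -1.3911
Step 3: u-update.
u^{k+1} = 0.3531 - 0.599 + 1.3911 = 1.1452
Step 4: Primal residual = |-0.599 + 1.3911| = 0.7921


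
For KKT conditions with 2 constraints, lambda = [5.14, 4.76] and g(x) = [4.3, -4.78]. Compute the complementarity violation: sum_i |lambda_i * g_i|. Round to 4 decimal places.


KKT complementary slackness check:
lambda_1 * g_1 = 5.14 * 4.3 = 22.102
lambda_2 * g_2 = 4.76 * -4.78 = -22.7528
Total violation = 22.102 + 22.7528 = 44.8548


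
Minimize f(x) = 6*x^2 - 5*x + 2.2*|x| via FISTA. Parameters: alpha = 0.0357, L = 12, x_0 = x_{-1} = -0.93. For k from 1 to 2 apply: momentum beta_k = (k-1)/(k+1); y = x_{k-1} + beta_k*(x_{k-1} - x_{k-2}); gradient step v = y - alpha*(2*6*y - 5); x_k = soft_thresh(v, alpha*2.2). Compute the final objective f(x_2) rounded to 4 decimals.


FISTA on f(x) = 6*x^2 - 5*x + 2.2*|x|
L = 12, alpha = 0.0357
Iteration 1: beta = 0.0, y = -0.93 + 0.0*(-0.93 + 0.93) = -0.93
  grad(y) = -16.16, v = y - alpha*grad = -0.3531
  prox(v) = soft_thresh(-0.3531, 0.0785) = -0.2745
Iteration 2: beta = 0.3333, y = -0.2745 + 0.3333*(-0.2745 + 0.93) = -0.0561
  grad(y) = -5.6728, v = y - alpha*grad = 0.1465
  prox(v) = soft_thresh(0.1465, 0.0785) = 0.0679
f(x_2) = 6*0.0679^2 - 5*0.0679 + 2.2*|0.0679| = -0.1625


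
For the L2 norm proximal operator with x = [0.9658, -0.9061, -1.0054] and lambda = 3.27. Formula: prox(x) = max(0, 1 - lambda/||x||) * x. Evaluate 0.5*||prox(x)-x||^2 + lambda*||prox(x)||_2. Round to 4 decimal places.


Step 1: Compute ||x||.
||x|| = 1.6627
Step 2: Compute scaling factor.
scale = max(0, 1 - 3.27/1.6627) = 0.0
Step 3: prox(x) = [0.0, -0.0, -0.0]
||prox(x)|| = 0.0
Step 4: Proximal objective.
0.5*||prox-x||^2 = 1.3823
lambda*||prox|| = 0.0
Total = 1.3823


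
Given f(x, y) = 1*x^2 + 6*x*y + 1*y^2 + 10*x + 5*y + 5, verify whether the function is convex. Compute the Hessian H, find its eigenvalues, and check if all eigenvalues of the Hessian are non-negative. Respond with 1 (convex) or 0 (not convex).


The Hessian of f(x,y) = 1*x^2 + 6*x*y + 1*y^2 + 10*x + 5*y + 5 is:
H = [[2, 6], [6, 2]]
Trace = 2 + 2 = 4
Determinant = 2*2 - (6)^2 = -32
Discriminant = (4)^2 - 4*-32 = 144.0
Eigenvalues: lambda_1 = -4.0, lambda_2 = 8.0
The function is not convex.

0


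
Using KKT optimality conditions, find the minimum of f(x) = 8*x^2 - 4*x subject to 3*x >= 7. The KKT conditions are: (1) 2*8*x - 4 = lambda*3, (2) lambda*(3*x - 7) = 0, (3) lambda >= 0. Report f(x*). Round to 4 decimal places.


Step 1: Try lambda = 0 (constraint inactive).
x_unc = 4/(2*8) = 0.25
Check: 3*0.25 = 0.75 < 7 -- violated!
Step 2: Constraint must be active: 3*x = 7
x* = 7/3 = 2.3333 (rounded; the exact value 7/3 is used below)
lambda = (2*8*(7/3) - 4)/3 = 11.1111
Step 3: Compute optimal value.
f(x*) = 8*(7/3)^2 - 4*(7/3) = 34.2222


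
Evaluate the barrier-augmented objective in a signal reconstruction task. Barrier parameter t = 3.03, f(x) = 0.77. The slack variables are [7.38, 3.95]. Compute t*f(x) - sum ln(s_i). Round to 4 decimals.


Step 1: Compute log-barrier.
ln values: [1.9988, 1.3737]
phi = -(1.9988 + 1.3737) = -3.3725
Step 2: Compute augmented objective.
t*f(x) = 3.03*0.77 = 2.3331
Total = 2.3331 - 3.3725 = -1.0394


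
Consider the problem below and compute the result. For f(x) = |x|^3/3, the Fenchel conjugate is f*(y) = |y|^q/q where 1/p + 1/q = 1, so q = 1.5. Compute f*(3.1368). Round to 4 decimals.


The conjugate exponent q satisfies 1/p + 1/q = 1.
p = 3, so q = 3/(3 - 1) = 1.5
|y|^q = 3.1368^1.5 = 5.5556
f*(3.1368) = 5.5556 / 1.5 = 3.7037


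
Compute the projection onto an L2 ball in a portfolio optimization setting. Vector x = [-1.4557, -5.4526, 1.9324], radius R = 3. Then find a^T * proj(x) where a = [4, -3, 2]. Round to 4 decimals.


Step 1: Compute ||x|| (intermediates to 6 decimals).
||x|| = sqrt((-1.4557)^2 + (-5.4526)^2 + 1.9324^2) = 5.965239
Step 2: Project.
Since ||x|| > R, scale = R/||x|| = 3/5.965239 = 0.502914, proj(x) = scale * x
proj(x) = [-0.732092, -2.742189, 0.971831]
Step 3: Dot product.
a^T * proj(x) = 4*(-0.732092) - 3*(-2.742189) + 2*0.971831 = 7.2419


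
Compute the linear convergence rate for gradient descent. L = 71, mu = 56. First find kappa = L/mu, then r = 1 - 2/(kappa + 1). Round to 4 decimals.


Step 1: Compute the condition number.
kappa = L/mu = 71/56 = 1.2679
Step 2: Compute the convergence rate.
r = 1 - 2/(kappa + 1) = 1 - 2*mu/(L + mu) = (L - mu)/(L + mu) = 15/127 = 0.1181


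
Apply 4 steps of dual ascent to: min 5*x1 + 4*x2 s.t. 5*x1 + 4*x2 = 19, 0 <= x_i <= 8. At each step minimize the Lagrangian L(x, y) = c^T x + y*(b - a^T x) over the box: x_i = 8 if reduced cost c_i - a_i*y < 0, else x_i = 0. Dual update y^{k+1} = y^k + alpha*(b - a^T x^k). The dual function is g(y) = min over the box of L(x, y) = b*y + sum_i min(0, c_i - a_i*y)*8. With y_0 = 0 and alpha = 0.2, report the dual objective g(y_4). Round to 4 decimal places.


Dual ascent for LP: min 5*x1 + 4*x2, 5*x1 + 4*x2 = 19, 0 <= x_i <= 8
Step 1: y^k = 0.0, reduced costs: (5.0, 4.0)
  x^k = (0.0, 0.0), subgradient = b - a^T x = 19.0
  y^{k+1} = 0.0 + 0.2*19.0 = 3.8
Step 2: y^k = 3.8, reduced costs: (-14.0, -11.2)
  x^k = (8.0, 8.0), subgradient = b - a^T x = -53.0
  y^{k+1} = 3.8 + 0.2*-53.0 = -6.8
Step 3: y^k = -6.8, reduced costs: (39.0, 31.2)
  x^k = (0.0, 0.0), subgradient = b - a^T x = 19.0
  y^{k+1} = -6.8 + 0.2*19.0 = -3.0
Step 4: y^k = -3.0, reduced costs: (20.0, 16.0)
  x^k = (0.0, 0.0), subgradient = b - a^T x = 19.0
  y^{k+1} = -3.0 + 0.2*19.0 = 0.8
Dual objective at y_4 = 0.8: reduced costs (1.0, 0.8), box minimizer x = (0.0, 0.0)
g(y_4) = b*y + (c1 - a1*y)*x1 + (c2 - a2*y)*x2 = 19*0.8 + 1.0*0.0 + 0.8*0.0 = 15.2 + 0.0 + 0.0 = 15.2


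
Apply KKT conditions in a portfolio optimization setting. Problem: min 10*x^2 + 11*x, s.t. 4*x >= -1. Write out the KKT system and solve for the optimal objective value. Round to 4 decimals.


Step 1: Try lambda = 0 (constraint inactive).
x_unc = -11/(2*10) = -0.55
Check: 4*-0.55 = -2.2 < -1 -- violated!
Step 2: Constraint must be active: 4*x = -1
x* = -1/4 = -0.25
lambda = (2*10*(-0.25) + 11)/4 = 1.5
Step 3: Compute optimal value.
f(x*) = 10*(-0.25)^2 + 11*(-0.25) = -2.125


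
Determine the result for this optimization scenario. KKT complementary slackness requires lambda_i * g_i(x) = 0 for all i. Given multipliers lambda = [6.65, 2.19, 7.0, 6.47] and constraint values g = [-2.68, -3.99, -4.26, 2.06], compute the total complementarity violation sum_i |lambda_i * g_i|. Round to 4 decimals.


KKT complementary slackness check:
lambda_1 * g_1 = 6.65 * -2.68 = -17.822
lambda_2 * g_2 = 2.19 * -3.99 = -8.7381
lambda_3 * g_3 = 7.0 * -4.26 = -29.82
lambda_4 * g_4 = 6.47 * 2.06 = 13.3282
Total violation = 17.822 + 8.7381 + 29.82 + 13.3282 = 69.7083


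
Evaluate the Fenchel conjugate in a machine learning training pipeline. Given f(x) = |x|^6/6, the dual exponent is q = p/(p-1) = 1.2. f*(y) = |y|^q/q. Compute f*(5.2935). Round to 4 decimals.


The conjugate exponent q satisfies 1/p + 1/q = 1.
p = 6, so q = 6/(6 - 1) = 1.2
|y|^q = 5.2935^1.2 = 7.3874
f*(5.2935) = 7.3874 / 1.2 = 6.1562


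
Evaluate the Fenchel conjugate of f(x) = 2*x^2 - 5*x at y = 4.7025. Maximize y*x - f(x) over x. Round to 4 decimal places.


f*(y) = sup_x {y*x - a*x^2 - b*x} = sup_x {(y-b)*x - a*x^2}
FOC: (y - b) - 2a*x = 0 => x* = (y - b)/(2a)
x* = (4.7025 + 5)/(2*2) = 2.4256
f*(4.7025) = (y-b)^2/(4a) = (4.7025 + 5)^2/(4*2)
= 94.1385/8 = 11.7673
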